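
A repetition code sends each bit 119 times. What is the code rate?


Rate = k/n = 1/119

1/119


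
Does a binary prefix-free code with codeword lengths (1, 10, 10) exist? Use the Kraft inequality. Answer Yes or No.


Kraft sum = sum(2^(-l_i)) = 0.502, need <= 1. Result: satisfied (a binary prefix-free code with these lengths exists)

Yes


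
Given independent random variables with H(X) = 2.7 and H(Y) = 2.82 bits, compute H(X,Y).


For independent variables, H(X,Y) = H(X) + H(Y) = 2.7 + 2.82 = 5.52

5.52 bits


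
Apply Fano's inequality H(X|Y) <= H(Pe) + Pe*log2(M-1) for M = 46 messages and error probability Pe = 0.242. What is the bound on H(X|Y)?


H(Pe) = -Pe*log2(Pe) - (1-Pe)*log2(1-Pe) = -0.242*log2(0.242) - 0.758*log2(0.758) = 0.495355 + 0.302996 = 0.7984. Pe*log2(M-1) = 0.242*log2(45) = 1.329028. Bound = H(Pe) + Pe*log2(M-1) = 0.495355 + 0.302996 + 1.329028 = 2.1274

2.1274 bits


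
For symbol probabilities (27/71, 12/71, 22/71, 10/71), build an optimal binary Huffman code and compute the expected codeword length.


Huffman construction (repeatedly merge the two least-probable nodes; each merge adds 1 bit to every symbol beneath it): 10/71 + 12/71 = 22/71; 22/71 + 22/71 = 44/71; 27/71 + 44/71 = 1. Resulting codeword lengths (in the order the probabilities were given): (1, 3, 2, 3). L_avg = sum(p_i * l_i) = 27/71*1 + 12/71*3 + 22/71*2 + 10/71*3 = 137/71 = 1.9296

1.9296 bits


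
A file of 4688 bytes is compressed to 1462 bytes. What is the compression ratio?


Ratio = original / compressed = 4688 / 1462 = 3.2066

3.2066


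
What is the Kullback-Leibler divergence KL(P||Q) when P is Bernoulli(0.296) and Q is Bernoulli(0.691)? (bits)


KL = p*log2(p/q) + (1-p)*log2((1-p)/(1-q)) = 0.296*log2(0.296/0.691) + 0.704*log2(0.704/0.309) = 0.4743

0.4743 bits


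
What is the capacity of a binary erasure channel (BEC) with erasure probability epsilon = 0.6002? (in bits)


C = 1 - epsilon = 1 - 0.6002 = 0.3998

0.3998 bits


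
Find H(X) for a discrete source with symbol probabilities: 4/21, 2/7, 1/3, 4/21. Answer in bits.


H = -sum(p_i * log2(p_i)). Terms: -(4/21)*log2(4/21) = 0.455680; -(2/7)*log2(2/7) = 0.516387; -(1/3)*log2(1/3) = 0.528321; -(4/21)*log2(4/21) = 0.455680. H = 0.455680 + 0.516387 + 0.528321 + 0.455680 = 1.9561

1.9561 bits


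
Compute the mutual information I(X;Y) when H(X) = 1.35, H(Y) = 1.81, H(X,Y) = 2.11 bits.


I(X;Y) = H(X) + H(Y) - H(X,Y) = 1.35 + 1.81 - 2.11 = 1.05

1.05 bits


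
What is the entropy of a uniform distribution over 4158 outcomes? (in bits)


H = log2(n) = log2(4158) = 12.0217

12.0217 bits


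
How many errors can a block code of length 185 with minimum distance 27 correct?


Correction capability = floor((d-1)/2) = floor((27-1)/2) = 13

13 errors


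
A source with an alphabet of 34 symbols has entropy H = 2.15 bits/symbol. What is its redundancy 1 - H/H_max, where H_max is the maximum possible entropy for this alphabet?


H_max = log2(K) = log2(34) = 5.0875 bits/symbol. Redundancy = 1 - H/H_max = 1 - 2.15/5.0875 = 1 - 0.4226 = 0.5774

0.5774


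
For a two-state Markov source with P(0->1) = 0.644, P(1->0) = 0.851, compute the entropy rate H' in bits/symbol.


Stationary distribution: pi_0 = p10/(p01+p10) = 0.5692, pi_1 = 0.4308. Entropy rate H' = pi_0*H(p01) + pi_1*H(p10) = 0.5692*0.9393 + 0.4308*0.6073 = 0.7963

0.7963 bits/symbol


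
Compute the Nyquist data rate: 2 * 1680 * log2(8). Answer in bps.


Rate = 2 * B * log2(M) = 2 * 1680 * 3.0 = 10080.0

10080.0 bps


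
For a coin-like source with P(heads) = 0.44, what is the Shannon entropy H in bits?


H = -p*log2(p) - (1-p)*log2(1-p). -0.44*log2(0.44) = 0.521147; -0.56*log2(0.56) = 0.468441. H = 0.521147 + 0.468441 = 0.9896

0.9896 bits


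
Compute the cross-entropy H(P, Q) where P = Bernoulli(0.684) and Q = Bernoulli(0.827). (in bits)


H(P,Q) = -p*log2(q) - (1-p)*log2(1-q). -0.684*log2(0.827) = 0.187444; -0.316*log2(0.173) = 0.799845. H(P,Q) = 0.187444 + 0.799845 = 0.9873

0.9873 bits


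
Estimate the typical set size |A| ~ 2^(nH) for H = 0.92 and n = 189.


log2|A_typical| = nH = 189 * 0.92 = 173.88, so |A_typical| ~ 2^173.88 = 2.203e+52

2.203e+52


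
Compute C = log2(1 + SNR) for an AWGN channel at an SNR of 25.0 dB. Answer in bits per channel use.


SNR_linear = 10^(25.0/10) = 316.2278; C = log2(1 + SNR_linear) = log2(1 + 316.2278) = 8.3094

8.3094 bits/channel use


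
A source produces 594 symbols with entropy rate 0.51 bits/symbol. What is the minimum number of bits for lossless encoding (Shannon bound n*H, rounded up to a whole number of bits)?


Minimum bits >= n * H = 594 * 0.51 = 302.94, rounded up to a whole number of bits = 303

303 bits


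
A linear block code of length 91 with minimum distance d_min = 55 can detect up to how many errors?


Detection capability = d_min - 1 = 55 - 1 = 54

54 errors


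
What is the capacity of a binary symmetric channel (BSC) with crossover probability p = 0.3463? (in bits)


H(p) = -p*log2(p) - (1-p)*log2(1-p) = -0.3463*log2(0.3463) - 0.6537*log2(0.6537) = 0.529806 + 0.400914 = 0.9307. C = 1 - H(p) = 1 - 0.9307 = 0.0693

0.0693 bits


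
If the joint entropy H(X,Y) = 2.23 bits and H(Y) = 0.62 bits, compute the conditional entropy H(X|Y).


H(X|Y) = H(X,Y) - H(Y) = 2.23 - 0.62 = 1.61

1.61 bits


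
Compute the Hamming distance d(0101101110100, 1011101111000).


Count differing positions: ^ ^ ^ . . . . . . ^ ^ . . = 5 differences

5


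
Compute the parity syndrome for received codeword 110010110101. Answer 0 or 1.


Syndrome = XOR of all bits = 1 XOR 1 XOR 0 XOR 0 XOR 1 XOR 0 XOR 1 XOR 1 XOR 0 XOR 1 XOR 0 XOR 1 = 1

1


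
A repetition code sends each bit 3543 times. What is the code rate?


Rate = k/n = 1/3543

1/3543


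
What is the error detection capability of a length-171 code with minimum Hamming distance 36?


Detection capability = d_min - 1 = 36 - 1 = 35

35 errors


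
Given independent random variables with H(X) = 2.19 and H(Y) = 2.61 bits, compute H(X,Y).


For independent variables, H(X,Y) = H(X) + H(Y) = 2.19 + 2.61 = 4.8

4.8 bits


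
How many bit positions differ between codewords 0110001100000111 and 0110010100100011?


Count differing positions: . . . . . ^ ^ . . . ^ . . ^ . . = 4 differences

4


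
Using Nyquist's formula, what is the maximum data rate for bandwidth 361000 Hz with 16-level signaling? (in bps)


Rate = 2 * B * log2(M) = 2 * 361000 * 4.0 = 2888000.0

2888000.0 bps


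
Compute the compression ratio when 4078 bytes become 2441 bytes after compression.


Ratio = original / compressed = 4078 / 2441 = 1.6706

1.6706


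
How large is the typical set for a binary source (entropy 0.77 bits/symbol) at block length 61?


log2|A_typical| = nH = 61 * 0.77 = 46.97, so |A_typical| ~ 2^46.97 = 1.378e+14

1.378e+14


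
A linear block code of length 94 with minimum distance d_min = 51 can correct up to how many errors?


Correction capability = floor((d-1)/2) = floor((51-1)/2) = 25

25 errors


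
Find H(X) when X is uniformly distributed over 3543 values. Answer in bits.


H = log2(n) = log2(3543) = 11.7908

11.7908 bits


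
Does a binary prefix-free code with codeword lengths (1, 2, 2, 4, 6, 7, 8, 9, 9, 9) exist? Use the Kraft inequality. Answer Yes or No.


Kraft sum = sum(2^(-l_i)) = 1.0957, need <= 1. Result: violated (a binary prefix-free code with these lengths cannot exist)

No


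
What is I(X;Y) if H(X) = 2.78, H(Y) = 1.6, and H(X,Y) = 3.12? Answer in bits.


I(X;Y) = H(X) + H(Y) - H(X,Y) = 2.78 + 1.6 - 3.12 = 1.26

1.26 bits


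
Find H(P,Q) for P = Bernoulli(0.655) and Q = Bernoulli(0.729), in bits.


H(P,Q) = -p*log2(q) - (1-p)*log2(1-q). -0.655*log2(0.729) = 0.298686; -0.345*log2(0.271) = 0.649854. H(P,Q) = 0.298686 + 0.649854 = 0.9485

0.9485 bits


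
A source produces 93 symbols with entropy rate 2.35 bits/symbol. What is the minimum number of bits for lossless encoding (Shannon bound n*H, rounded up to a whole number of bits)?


Minimum bits >= n * H = 93 * 2.35 = 218.55, rounded up to a whole number of bits = 219

219 bits


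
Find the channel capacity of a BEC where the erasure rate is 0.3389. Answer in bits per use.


C = 1 - epsilon = 1 - 0.3389 = 0.6611

0.6611 bits


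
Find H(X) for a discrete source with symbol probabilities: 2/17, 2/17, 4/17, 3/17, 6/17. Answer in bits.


H = -sum(p_i * log2(p_i)). Terms: -(2/17)*log2(2/17) = 0.363231; -(2/17)*log2(2/17) = 0.363231; -(4/17)*log2(4/17) = 0.491168; -(3/17)*log2(3/17) = 0.441618; -(6/17)*log2(6/17) = 0.530294. H = 0.363231 + 0.363231 + 0.491168 + 0.441618 + 0.530294 = 2.1895

2.1895 bits


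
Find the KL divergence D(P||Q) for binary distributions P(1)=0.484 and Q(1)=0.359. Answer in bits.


KL = p*log2(p/q) + (1-p)*log2((1-p)/(1-q)) = 0.484*log2(0.484/0.359) + 0.516*log2(0.516/0.641) = 0.0471

0.0471 bits


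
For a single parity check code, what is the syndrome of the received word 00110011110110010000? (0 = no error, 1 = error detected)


Syndrome = XOR of all bits = 0 XOR 0 XOR 1 XOR 1 XOR 0 XOR 0 XOR 1 XOR 1 XOR 1 XOR 1 XOR 0 XOR 1 XOR 1 XOR 0 XOR 0 XOR 1 XOR 0 XOR 0 XOR 0 XOR 0 = 1

1


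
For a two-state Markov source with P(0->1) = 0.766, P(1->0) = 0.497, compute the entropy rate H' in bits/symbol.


Stationary distribution: pi_0 = p10/(p01+p10) = 0.3935, pi_1 = 0.6065. Entropy rate H' = pi_0*H(p01) + pi_1*H(p10) = 0.3935*0.7849 + 0.6065*1.0 = 0.9153

0.9153 bits/symbol


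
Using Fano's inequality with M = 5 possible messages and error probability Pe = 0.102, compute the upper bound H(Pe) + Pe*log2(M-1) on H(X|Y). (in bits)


H(Pe) = -Pe*log2(Pe) - (1-Pe)*log2(1-Pe) = -0.102*log2(0.102) - 0.898*log2(0.898) = 0.335923 + 0.139381 = 0.4753. Pe*log2(M-1) = 0.102*log2(4) = 0.204000. Bound = H(Pe) + Pe*log2(M-1) = 0.335923 + 0.139381 + 0.204000 = 0.6793

0.6793 bits


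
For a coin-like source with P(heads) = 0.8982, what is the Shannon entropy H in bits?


H = -p*log2(p) - (1-p)*log2(1-p). -0.8982*log2(0.8982) = 0.139123; -0.1018*log2(0.1018) = 0.335552. H = 0.139123 + 0.335552 = 0.4747

0.4747 bits


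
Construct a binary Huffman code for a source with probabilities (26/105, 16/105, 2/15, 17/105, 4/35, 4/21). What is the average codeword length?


Huffman construction (repeatedly merge the two least-probable nodes; each merge adds 1 bit to every symbol beneath it): 4/35 + 2/15 = 26/105; 16/105 + 17/105 = 11/35; 4/21 + 26/105 = 46/105; 26/105 + 11/35 = 59/105; 46/105 + 59/105 = 1. Resulting codeword lengths (in the order the probabilities were given): (2, 3, 3, 3, 3, 2). L_avg = sum(p_i * l_i) = 26/105*2 + 16/105*3 + 2/15*3 + 17/105*3 + 4/35*3 + 4/21*2 = 269/105 = 2.5619

2.5619 bits


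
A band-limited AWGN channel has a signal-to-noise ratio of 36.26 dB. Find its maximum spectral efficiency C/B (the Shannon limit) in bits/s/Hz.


SNR_linear = 10^(36.26/10) = 4226.6861; C/B = log2(1 + SNR_linear) = log2(1 + 4226.6861) = 12.0457

12.0457 bits/s/Hz


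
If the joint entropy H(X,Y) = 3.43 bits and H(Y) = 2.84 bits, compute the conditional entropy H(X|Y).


H(X|Y) = H(X,Y) - H(Y) = 3.43 - 2.84 = 0.59

0.59 bits


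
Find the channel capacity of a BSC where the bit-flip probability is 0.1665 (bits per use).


H(p) = -p*log2(p) - (1-p)*log2(1-p) = -0.1665*log2(0.1665) - 0.8335*log2(0.8335) = 0.430637 + 0.218999 = 0.6496. C = 1 - H(p) = 1 - 0.6496 = 0.3504

0.3504 bits


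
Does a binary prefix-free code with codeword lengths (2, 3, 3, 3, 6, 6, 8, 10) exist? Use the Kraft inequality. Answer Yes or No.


Kraft sum = sum(2^(-l_i)) = 0.6611, need <= 1. Result: satisfied (a binary prefix-free code with these lengths exists)

Yes


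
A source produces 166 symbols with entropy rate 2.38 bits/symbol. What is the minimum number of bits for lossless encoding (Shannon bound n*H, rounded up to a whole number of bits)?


Minimum bits >= n * H = 166 * 2.38 = 395.08, rounded up to a whole number of bits = 396

396 bits


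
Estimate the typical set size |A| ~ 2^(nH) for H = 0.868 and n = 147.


log2|A_typical| = nH = 147 * 0.868 = 127.596, so |A_typical| ~ 2^127.596 = 2.572e+38

2.572e+38


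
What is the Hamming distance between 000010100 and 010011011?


Count differing positions: . ^ . . . ^ ^ ^ ^ = 5 differences

5


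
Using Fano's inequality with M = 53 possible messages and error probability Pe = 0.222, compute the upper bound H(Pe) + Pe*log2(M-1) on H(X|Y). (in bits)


H(Pe) = -Pe*log2(Pe) - (1-Pe)*log2(1-Pe) = -0.222*log2(0.222) - 0.778*log2(0.778) = 0.482044 + 0.281759 = 0.7638. Pe*log2(M-1) = 0.222*log2(52) = 1.265498. Bound = H(Pe) + Pe*log2(M-1) = 0.482044 + 0.281759 + 1.265498 = 2.0293

2.0293 bits


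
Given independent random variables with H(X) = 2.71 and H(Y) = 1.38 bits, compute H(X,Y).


For independent variables, H(X,Y) = H(X) + H(Y) = 2.71 + 1.38 = 4.09

4.09 bits


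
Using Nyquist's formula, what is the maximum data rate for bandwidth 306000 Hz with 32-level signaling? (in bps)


Rate = 2 * B * log2(M) = 2 * 306000 * 5.0 = 3060000.0

3060000.0 bps


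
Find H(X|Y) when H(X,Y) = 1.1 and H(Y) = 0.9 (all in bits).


H(X|Y) = H(X,Y) - H(Y) = 1.1 - 0.9 = 0.2

0.2 bits


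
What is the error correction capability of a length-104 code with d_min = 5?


Correction capability = floor((d-1)/2) = floor((5-1)/2) = 2

2 errors


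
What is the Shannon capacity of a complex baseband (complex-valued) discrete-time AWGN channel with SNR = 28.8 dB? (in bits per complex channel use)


SNR_linear = 10^(28.8/10) = 758.5776; C = log2(1 + SNR_linear) = log2(1 + 758.5776) = 9.5691

9.5691 bits/channel use


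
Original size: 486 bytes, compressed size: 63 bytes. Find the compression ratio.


Ratio = original / compressed = 486 / 63 = 7.7143

7.7143


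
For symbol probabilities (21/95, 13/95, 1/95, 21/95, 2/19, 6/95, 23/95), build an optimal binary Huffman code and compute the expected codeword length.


Huffman construction (repeatedly merge the two least-probable nodes; each merge adds 1 bit to every symbol beneath it): 1/95 + 6/95 = 7/95; 7/95 + 2/19 = 17/95; 13/95 + 17/95 = 6/19; 21/95 + 21/95 = 42/95; 23/95 + 6/19 = 53/95; 42/95 + 53/95 = 1. Resulting codeword lengths (in the order the probabilities were given): (2, 3, 5, 2, 4, 5, 2). L_avg = sum(p_i * l_i) = 21/95*2 + 13/95*3 + 1/95*5 + 21/95*2 + 2/19*4 + 6/95*5 + 23/95*2 = 244/95 = 2.5684

2.5684 bits


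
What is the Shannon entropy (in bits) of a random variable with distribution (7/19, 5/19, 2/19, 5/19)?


H = -sum(p_i * log2(p_i)). Terms: -(7/19)*log2(7/19) = 0.530737; -(5/19)*log2(5/19) = 0.506842; -(2/19)*log2(2/19) = 0.341887; -(5/19)*log2(5/19) = 0.506842. H = 0.530737 + 0.506842 + 0.341887 + 0.506842 = 1.8863

1.8863 bits


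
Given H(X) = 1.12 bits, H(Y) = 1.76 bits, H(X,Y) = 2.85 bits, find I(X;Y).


I(X;Y) = H(X) + H(Y) - H(X,Y) = 1.12 + 1.76 - 2.85 = 0.03

0.03 bits


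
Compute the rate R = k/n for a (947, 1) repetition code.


Rate = k/n = 1/947

1/947


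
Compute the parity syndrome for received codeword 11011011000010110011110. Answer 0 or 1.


Syndrome = XOR of all bits = 1 XOR 1 XOR 0 XOR 1 XOR 1 XOR 0 XOR 1 XOR 1 XOR 0 XOR 0 XOR 0 XOR 0 XOR 1 XOR 0 XOR 1 XOR 1 XOR 0 XOR 0 XOR 1 XOR 1 XOR 1 XOR 1 XOR 0 = 1

1


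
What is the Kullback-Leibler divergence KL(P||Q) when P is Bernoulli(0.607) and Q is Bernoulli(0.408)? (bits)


KL = p*log2(p/q) + (1-p)*log2((1-p)/(1-q)) = 0.607*log2(0.607/0.408) + 0.393*log2(0.393/0.592) = 0.1156

0.1156 bits


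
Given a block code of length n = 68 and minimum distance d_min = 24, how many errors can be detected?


Detection capability = d_min - 1 = 24 - 1 = 23

23 errors


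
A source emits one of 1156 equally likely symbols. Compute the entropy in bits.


H = log2(n) = log2(1156) = 10.1749

10.1749 bits


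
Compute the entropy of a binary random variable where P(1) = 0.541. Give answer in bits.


H = -p*log2(p) - (1-p)*log2(1-p). -0.541*log2(0.541) = 0.479488; -0.459*log2(0.459) = 0.515656. H = 0.479488 + 0.515656 = 0.9951

0.9951 bits


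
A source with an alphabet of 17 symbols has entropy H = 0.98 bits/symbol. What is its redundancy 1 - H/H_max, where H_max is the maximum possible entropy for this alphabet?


H_max = log2(K) = log2(17) = 4.0875 bits/symbol. Redundancy = 1 - H/H_max = 1 - 0.98/4.0875 = 1 - 0.2398 = 0.7602

0.7602


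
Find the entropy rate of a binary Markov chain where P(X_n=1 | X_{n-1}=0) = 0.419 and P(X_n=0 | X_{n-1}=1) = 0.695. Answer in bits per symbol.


Stationary distribution: pi_0 = p10/(p01+p10) = 0.6239, pi_1 = 0.3761. Entropy rate H' = pi_0*H(p01) + pi_1*H(p10) = 0.6239*0.981 + 0.3761*0.8873 = 0.9458

0.9458 bits/symbol


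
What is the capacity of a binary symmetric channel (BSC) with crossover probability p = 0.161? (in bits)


H(p) = -p*log2(p) - (1-p)*log2(1-p) = -0.161*log2(0.161) - 0.839*log2(0.839) = 0.424214 + 0.212483 = 0.6367. C = 1 - H(p) = 1 - 0.6367 = 0.3633

0.3633 bits


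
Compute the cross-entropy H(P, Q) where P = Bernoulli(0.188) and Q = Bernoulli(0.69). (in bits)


H(P,Q) = -p*log2(q) - (1-p)*log2(1-q). -0.188*log2(0.69) = 0.100642; -0.812*log2(0.31) = 1.372004. H(P,Q) = 0.100642 + 1.372004 = 1.4726

1.4726 bits


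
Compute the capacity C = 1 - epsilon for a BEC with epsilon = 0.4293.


C = 1 - epsilon = 1 - 0.4293 = 0.5707

0.5707 bits


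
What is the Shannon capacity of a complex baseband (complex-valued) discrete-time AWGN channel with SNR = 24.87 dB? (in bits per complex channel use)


SNR_linear = 10^(24.87/10) = 306.9022; C = log2(1 + SNR_linear) = log2(1 + 306.9022) = 8.2663

8.2663 bits/channel use


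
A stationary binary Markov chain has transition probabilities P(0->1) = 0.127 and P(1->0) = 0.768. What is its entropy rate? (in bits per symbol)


Stationary distribution: pi_0 = p10/(p01+p10) = 0.8581, pi_1 = 0.1419. Entropy rate H' = pi_0*H(p01) + pi_1*H(p10) = 0.8581*0.5492 + 0.1419*0.7815 = 0.5821

0.5821 bits/symbol


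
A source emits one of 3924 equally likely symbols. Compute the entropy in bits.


H = log2(n) = log2(3924) = 11.9381

11.9381 bits


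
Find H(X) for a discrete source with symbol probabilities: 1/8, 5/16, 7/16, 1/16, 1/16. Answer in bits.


H = -sum(p_i * log2(p_i)). Terms: -(1/8)*log2(1/8) = 0.375000; -(5/16)*log2(5/16) = 0.524397; -(7/16)*log2(7/16) = 0.521782; -(1/16)*log2(1/16) = 0.250000; -(1/16)*log2(1/16) = 0.250000. H = 0.375000 + 0.524397 + 0.521782 + 0.250000 + 0.250000 = 1.9212

1.9212 bits


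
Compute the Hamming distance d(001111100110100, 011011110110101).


Count differing positions: . ^ . ^ . . . ^ . . . . . . ^ = 4 differences

4


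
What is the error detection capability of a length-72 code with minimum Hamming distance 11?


Detection capability = d_min - 1 = 11 - 1 = 10

10 errors


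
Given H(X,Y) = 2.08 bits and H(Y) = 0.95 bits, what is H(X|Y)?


H(X|Y) = H(X,Y) - H(Y) = 2.08 - 0.95 = 1.13

1.13 bits


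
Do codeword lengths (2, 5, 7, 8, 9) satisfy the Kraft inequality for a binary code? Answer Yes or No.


Kraft sum = sum(2^(-l_i)) = 0.2949, need <= 1. Result: satisfied (a binary prefix-free code with these lengths exists)

Yes


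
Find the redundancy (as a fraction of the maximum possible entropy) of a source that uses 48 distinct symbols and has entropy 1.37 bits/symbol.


H_max = log2(K) = log2(48) = 5.585 bits/symbol. Redundancy = 1 - H/H_max = 1 - 1.37/5.585 = 1 - 0.2453 = 0.7547

0.7547


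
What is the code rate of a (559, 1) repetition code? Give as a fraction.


Rate = k/n = 1/559

1/559


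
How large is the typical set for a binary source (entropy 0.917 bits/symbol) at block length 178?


log2|A_typical| = nH = 178 * 0.917 = 163.226, so |A_typical| ~ 2^163.226 = 1.367e+49

1.367e+49


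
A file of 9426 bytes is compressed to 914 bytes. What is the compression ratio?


Ratio = original / compressed = 9426 / 914 = 10.3129

10.3129


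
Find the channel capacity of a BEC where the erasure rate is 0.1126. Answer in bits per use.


C = 1 - epsilon = 1 - 0.1126 = 0.8874

0.8874 bits


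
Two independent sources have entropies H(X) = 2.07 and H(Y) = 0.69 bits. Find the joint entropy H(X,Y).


For independent variables, H(X,Y) = H(X) + H(Y) = 2.07 + 0.69 = 2.76

2.76 bits


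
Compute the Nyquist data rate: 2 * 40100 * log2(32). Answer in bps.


Rate = 2 * B * log2(M) = 2 * 40100 * 5.0 = 401000.0

401000.0 bps


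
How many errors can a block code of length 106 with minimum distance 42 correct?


Correction capability = floor((d-1)/2) = floor((42-1)/2) = 20

20 errors


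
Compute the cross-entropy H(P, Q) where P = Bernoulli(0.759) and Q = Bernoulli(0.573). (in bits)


H(P,Q) = -p*log2(q) - (1-p)*log2(1-q). -0.759*log2(0.573) = 0.609775; -0.241*log2(0.427) = 0.295874. H(P,Q) = 0.609775 + 0.295874 = 0.9056

0.9056 bits


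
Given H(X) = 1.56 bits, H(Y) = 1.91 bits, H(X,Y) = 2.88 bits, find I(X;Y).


I(X;Y) = H(X) + H(Y) - H(X,Y) = 1.56 + 1.91 - 2.88 = 0.59

0.59 bits


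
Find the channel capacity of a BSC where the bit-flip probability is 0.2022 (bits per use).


H(p) = -p*log2(p) - (1-p)*log2(1-p) = -0.2022*log2(0.2022) - 0.7978*log2(0.7978) = 0.466303 + 0.260004 = 0.7263. C = 1 - H(p) = 1 - 0.7263 = 0.2737

0.2737 bits


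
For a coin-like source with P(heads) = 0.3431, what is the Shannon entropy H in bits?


H = -p*log2(p) - (1-p)*log2(1-p). -0.3431*log2(0.3431) = 0.529506; -0.6569*log2(0.6569) = 0.398248. H = 0.529506 + 0.398248 = 0.9278

0.9278 bits


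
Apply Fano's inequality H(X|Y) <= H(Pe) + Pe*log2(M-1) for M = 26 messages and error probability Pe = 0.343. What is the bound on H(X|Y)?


H(Pe) = -Pe*log2(Pe) - (1-Pe)*log2(1-Pe) = -0.343*log2(0.343) - 0.657*log2(0.657) = 0.529496 + 0.398165 = 0.9277. Pe*log2(M-1) = 0.343*log2(25) = 1.592843. Bound = H(Pe) + Pe*log2(M-1) = 0.529496 + 0.398165 + 1.592843 = 2.5205

2.5205 bits


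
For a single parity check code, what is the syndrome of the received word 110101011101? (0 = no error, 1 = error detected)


Syndrome = XOR of all bits = 1 XOR 1 XOR 0 XOR 1 XOR 0 XOR 1 XOR 0 XOR 1 XOR 1 XOR 1 XOR 0 XOR 1 = 0

0


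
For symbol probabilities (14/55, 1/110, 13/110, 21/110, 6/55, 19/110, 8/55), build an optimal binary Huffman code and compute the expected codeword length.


Huffman construction (repeatedly merge the two least-probable nodes; each merge adds 1 bit to every symbol beneath it): 1/110 + 6/55 = 13/110; 13/110 + 13/110 = 13/55; 8/55 + 19/110 = 7/22; 21/110 + 13/55 = 47/110; 14/55 + 7/22 = 63/110; 47/110 + 63/110 = 1. Resulting codeword lengths (in the order the probabilities were given): (2, 4, 3, 2, 4, 3, 3). L_avg = sum(p_i * l_i) = 14/55*2 + 1/110*4 + 13/110*3 + 21/110*2 + 6/55*4 + 19/110*3 + 8/55*3 = 147/55 = 2.6727

2.6727 bits


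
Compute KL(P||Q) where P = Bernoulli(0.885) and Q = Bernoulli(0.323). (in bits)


KL = p*log2(p/q) + (1-p)*log2((1-p)/(1-q)) = 0.885*log2(0.885/0.323) + 0.115*log2(0.115/0.677) = 0.9928

0.9928 bits


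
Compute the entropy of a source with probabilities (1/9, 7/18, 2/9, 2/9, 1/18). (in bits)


H = -sum(p_i * log2(p_i)). Terms: -(1/9)*log2(1/9) = 0.352214; -(7/18)*log2(7/18) = 0.529888; -(2/9)*log2(2/9) = 0.482206; -(2/9)*log2(2/9) = 0.482206; -(1/18)*log2(1/18) = 0.231663. H = 0.352214 + 0.529888 + 0.482206 + 0.482206 + 0.231663 = 2.0782

2.0782 bits


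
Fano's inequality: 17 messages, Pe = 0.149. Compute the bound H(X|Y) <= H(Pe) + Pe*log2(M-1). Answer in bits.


H(Pe) = -Pe*log2(Pe) - (1-Pe)*log2(1-Pe) = -0.149*log2(0.149) - 0.851*log2(0.851) = 0.409246 + 0.198086 = 0.6073. Pe*log2(M-1) = 0.149*log2(16) = 0.596000. Bound = H(Pe) + Pe*log2(M-1) = 0.409246 + 0.198086 + 0.596000 = 1.2033

1.2033 bits


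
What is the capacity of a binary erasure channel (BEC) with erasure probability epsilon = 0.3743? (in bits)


C = 1 - epsilon = 1 - 0.3743 = 0.6257

0.6257 bits


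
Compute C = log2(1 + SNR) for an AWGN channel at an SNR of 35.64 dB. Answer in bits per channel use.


SNR_linear = 10^(35.64/10) = 3664.3757; C = log2(1 + SNR_linear) = log2(1 + 3664.3757) = 11.8397

11.8397 bits/channel use


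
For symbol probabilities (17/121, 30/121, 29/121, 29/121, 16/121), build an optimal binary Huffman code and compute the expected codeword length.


Huffman construction (repeatedly merge the two least-probable nodes; each merge adds 1 bit to every symbol beneath it): 16/121 + 17/121 = 3/11; 29/121 + 29/121 = 58/121; 30/121 + 3/11 = 63/121; 58/121 + 63/121 = 1. Resulting codeword lengths (in the order the probabilities were given): (3, 2, 2, 2, 3). L_avg = sum(p_i * l_i) = 17/121*3 + 30/121*2 + 29/121*2 + 29/121*2 + 16/121*3 = 25/11 = 2.2727

2.2727 bits


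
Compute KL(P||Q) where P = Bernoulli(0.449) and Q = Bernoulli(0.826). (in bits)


KL = p*log2(p/q) + (1-p)*log2((1-p)/(1-q)) = 0.449*log2(0.449/0.826) + 0.551*log2(0.551/0.174) = 0.5214

0.5214 bits


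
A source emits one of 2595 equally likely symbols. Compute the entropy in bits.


H = log2(n) = log2(2595) = 11.3415

11.3415 bits


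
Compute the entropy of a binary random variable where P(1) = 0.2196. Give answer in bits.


H = -p*log2(p) - (1-p)*log2(1-p). -0.2196*log2(0.2196) = 0.480276; -0.7804*log2(0.7804) = 0.279160. H = 0.480276 + 0.279160 = 0.7594

0.7594 bits


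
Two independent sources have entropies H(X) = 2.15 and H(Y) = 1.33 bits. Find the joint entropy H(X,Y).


For independent variables, H(X,Y) = H(X) + H(Y) = 2.15 + 1.33 = 3.48

3.48 bits


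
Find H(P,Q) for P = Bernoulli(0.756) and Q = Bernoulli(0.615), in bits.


H(P,Q) = -p*log2(q) - (1-p)*log2(1-q). -0.756*log2(0.615) = 0.530214; -0.244*log2(0.385) = 0.336005. H(P,Q) = 0.530214 + 0.336005 = 0.8662

0.8662 bits


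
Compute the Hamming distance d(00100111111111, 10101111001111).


Count differing positions: ^ . . . ^ . . . ^ ^ . . . . = 4 differences

4


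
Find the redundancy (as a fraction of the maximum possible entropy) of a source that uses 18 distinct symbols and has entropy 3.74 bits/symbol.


H_max = log2(K) = log2(18) = 4.1699 bits/symbol. Redundancy = 1 - H/H_max = 1 - 3.74/4.1699 = 1 - 0.8969 = 0.1031

0.1031


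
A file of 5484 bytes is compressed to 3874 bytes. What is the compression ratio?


Ratio = original / compressed = 5484 / 3874 = 1.4156

1.4156


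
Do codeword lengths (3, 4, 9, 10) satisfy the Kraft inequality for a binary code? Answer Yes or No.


Kraft sum = sum(2^(-l_i)) = 0.1904, need <= 1. Result: satisfied (a binary prefix-free code with these lengths exists)

Yes


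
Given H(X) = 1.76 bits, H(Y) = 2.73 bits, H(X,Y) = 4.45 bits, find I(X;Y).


I(X;Y) = H(X) + H(Y) - H(X,Y) = 1.76 + 2.73 - 4.45 = 0.04

0.04 bits


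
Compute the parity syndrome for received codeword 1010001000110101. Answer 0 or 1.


Syndrome = XOR of all bits = 1 XOR 0 XOR 1 XOR 0 XOR 0 XOR 0 XOR 1 XOR 0 XOR 0 XOR 0 XOR 1 XOR 1 XOR 0 XOR 1 XOR 0 XOR 1 = 1

1


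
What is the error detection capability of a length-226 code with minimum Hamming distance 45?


Detection capability = d_min - 1 = 45 - 1 = 44

44 errors


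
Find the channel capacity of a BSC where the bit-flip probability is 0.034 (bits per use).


H(p) = -p*log2(p) - (1-p)*log2(1-p) = -0.034*log2(0.034) - 0.966*log2(0.966) = 0.165863 + 0.048208 = 0.2141. C = 1 - H(p) = 1 - 0.2141 = 0.7859

0.7859 bits


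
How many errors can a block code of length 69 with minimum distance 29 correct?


Correction capability = floor((d-1)/2) = floor((29-1)/2) = 14

14 errors


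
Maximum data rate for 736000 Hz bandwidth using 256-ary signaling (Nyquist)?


Rate = 2 * B * log2(M) = 2 * 736000 * 8.0 = 11776000.0

11776000.0 bps


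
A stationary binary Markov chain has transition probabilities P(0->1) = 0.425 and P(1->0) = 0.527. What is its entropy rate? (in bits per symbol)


Stationary distribution: pi_0 = p10/(p01+p10) = 0.5536, pi_1 = 0.4464. Entropy rate H' = pi_0*H(p01) + pi_1*H(p10) = 0.5536*0.9837 + 0.4464*0.9979 = 0.99

0.99 bits/symbol


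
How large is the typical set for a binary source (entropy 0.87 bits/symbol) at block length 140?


log2|A_typical| = nH = 140 * 0.87 = 121.8, so |A_typical| ~ 2^121.8 = 4.629e+36

4.629e+36


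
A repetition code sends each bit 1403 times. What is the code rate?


Rate = k/n = 1/1403

1/1403


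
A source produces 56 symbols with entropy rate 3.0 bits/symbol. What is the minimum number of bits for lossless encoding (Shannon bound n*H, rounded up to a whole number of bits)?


Minimum bits >= n * H = 56 * 3.0 = 168.0, rounded up to a whole number of bits = 168

168 bits


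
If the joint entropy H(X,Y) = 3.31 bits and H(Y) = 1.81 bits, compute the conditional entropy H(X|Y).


H(X|Y) = H(X,Y) - H(Y) = 3.31 - 1.81 = 1.5

1.5 bits


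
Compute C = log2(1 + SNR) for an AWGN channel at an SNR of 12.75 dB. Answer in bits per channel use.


SNR_linear = 10^(12.75/10) = 18.8365; C = log2(1 + SNR_linear) = log2(1 + 18.8365) = 4.3101

4.3101 bits/channel use


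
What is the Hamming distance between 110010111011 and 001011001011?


Count differing positions: ^ ^ ^ . . ^ ^ ^ . . . . = 6 differences

6


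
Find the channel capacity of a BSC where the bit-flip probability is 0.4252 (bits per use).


H(p) = -p*log2(p) - (1-p)*log2(1-p) = -0.4252*log2(0.4252) - 0.5748*log2(0.5748) = 0.524606 + 0.459189 = 0.9838. C = 1 - H(p) = 1 - 0.9838 = 0.0162

0.0162 bits


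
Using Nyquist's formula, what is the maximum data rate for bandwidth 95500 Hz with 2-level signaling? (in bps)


Rate = 2 * B * log2(M) = 2 * 95500 * 1.0 = 191000.0

191000.0 bps


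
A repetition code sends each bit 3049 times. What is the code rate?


Rate = k/n = 1/3049

1/3049


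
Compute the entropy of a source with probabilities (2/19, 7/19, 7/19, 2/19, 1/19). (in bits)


H = -sum(p_i * log2(p_i)). Terms: -(2/19)*log2(2/19) = 0.341887; -(7/19)*log2(7/19) = 0.530737; -(7/19)*log2(7/19) = 0.530737; -(2/19)*log2(2/19) = 0.341887; -(1/19)*log2(1/19) = 0.223575. H = 0.341887 + 0.530737 + 0.530737 + 0.341887 + 0.223575 = 1.9688

1.9688 bits


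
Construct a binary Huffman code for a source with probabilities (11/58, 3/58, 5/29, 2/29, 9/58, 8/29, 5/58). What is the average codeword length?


Huffman construction (repeatedly merge the two least-probable nodes; each merge adds 1 bit to every symbol beneath it): 3/58 + 2/29 = 7/58; 5/58 + 7/58 = 6/29; 9/58 + 5/29 = 19/58; 11/58 + 6/29 = 23/58; 8/29 + 19/58 = 35/58; 23/58 + 35/58 = 1. Resulting codeword lengths (in the order the probabilities were given): (2, 4, 3, 4, 3, 2, 3). L_avg = sum(p_i * l_i) = 11/58*2 + 3/58*4 + 5/29*3 + 2/29*4 + 9/58*3 + 8/29*2 + 5/58*3 = 77/29 = 2.6552

2.6552 bits


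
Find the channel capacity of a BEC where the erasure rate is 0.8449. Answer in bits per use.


C = 1 - epsilon = 1 - 0.8449 = 0.1551

0.1551 bits


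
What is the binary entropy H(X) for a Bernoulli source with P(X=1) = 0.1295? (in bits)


H = -p*log2(p) - (1-p)*log2(1-p). -0.1295*log2(0.1295) = 0.381892; -0.8705*log2(0.8705) = 0.174173. H = 0.381892 + 0.174173 = 0.5561

0.5561 bits


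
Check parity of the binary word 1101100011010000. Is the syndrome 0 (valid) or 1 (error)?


Syndrome = XOR of all bits = 1 XOR 1 XOR 0 XOR 1 XOR 1 XOR 0 XOR 0 XOR 0 XOR 1 XOR 1 XOR 0 XOR 1 XOR 0 XOR 0 XOR 0 XOR 0 = 1

1


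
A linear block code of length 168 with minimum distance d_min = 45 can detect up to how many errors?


Detection capability = d_min - 1 = 45 - 1 = 44

44 errors


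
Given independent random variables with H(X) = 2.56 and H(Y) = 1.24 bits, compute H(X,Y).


For independent variables, H(X,Y) = H(X) + H(Y) = 2.56 + 1.24 = 3.8

3.8 bits


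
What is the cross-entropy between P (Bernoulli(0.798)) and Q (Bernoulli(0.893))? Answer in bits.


H(P,Q) = -p*log2(q) - (1-p)*log2(1-q). -0.798*log2(0.893) = 0.130288; -0.202*log2(0.107) = 0.651312. H(P,Q) = 0.130288 + 0.651312 = 0.7816

0.7816 bits


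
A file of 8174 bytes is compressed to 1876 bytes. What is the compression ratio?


Ratio = original / compressed = 8174 / 1876 = 4.3571

4.3571


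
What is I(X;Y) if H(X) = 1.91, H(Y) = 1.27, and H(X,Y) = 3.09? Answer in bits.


I(X;Y) = H(X) + H(Y) - H(X,Y) = 1.91 + 1.27 - 3.09 = 0.09

0.09 bits


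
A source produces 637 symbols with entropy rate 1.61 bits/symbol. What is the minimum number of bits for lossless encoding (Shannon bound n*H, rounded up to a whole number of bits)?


Minimum bits >= n * H = 637 * 1.61 = 1025.57, rounded up to a whole number of bits = 1026

1026 bits


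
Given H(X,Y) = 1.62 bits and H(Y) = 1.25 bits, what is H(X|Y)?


H(X|Y) = H(X,Y) - H(Y) = 1.62 - 1.25 = 0.37

0.37 bits


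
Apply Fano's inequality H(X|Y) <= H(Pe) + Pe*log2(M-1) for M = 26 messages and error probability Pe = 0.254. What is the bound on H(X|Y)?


H(Pe) = -Pe*log2(Pe) - (1-Pe)*log2(1-Pe) = -0.254*log2(0.254) - 0.746*log2(0.746) = 0.502183 + 0.315373 = 0.8176. Pe*log2(M-1) = 0.254*log2(25) = 1.179539. Bound = H(Pe) + Pe*log2(M-1) = 0.502183 + 0.315373 + 1.179539 = 1.9971

1.9971 bits


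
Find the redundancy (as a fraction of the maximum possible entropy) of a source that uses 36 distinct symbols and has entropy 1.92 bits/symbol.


H_max = log2(K) = log2(36) = 5.1699 bits/symbol. Redundancy = 1 - H/H_max = 1 - 1.92/5.1699 = 1 - 0.3714 = 0.6286

0.6286


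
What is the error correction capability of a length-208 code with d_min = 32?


Correction capability = floor((d-1)/2) = floor((32-1)/2) = 15

15 errors


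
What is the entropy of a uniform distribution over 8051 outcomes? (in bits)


H = log2(n) = log2(8051) = 12.975

12.975 bits


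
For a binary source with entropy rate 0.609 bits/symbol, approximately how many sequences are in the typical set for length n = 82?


log2|A_typical| = nH = 82 * 0.609 = 49.938, so |A_typical| ~ 2^49.938 = 1.079e+15

1.079e+15


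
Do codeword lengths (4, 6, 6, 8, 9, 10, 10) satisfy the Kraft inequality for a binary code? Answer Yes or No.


Kraft sum = sum(2^(-l_i)) = 0.1016, need <= 1. Result: satisfied (a binary prefix-free code with these lengths exists)

Yes


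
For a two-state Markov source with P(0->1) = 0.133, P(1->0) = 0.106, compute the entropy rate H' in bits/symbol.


Stationary distribution: pi_0 = p10/(p01+p10) = 0.4435, pi_1 = 0.5565. Entropy rate H' = pi_0*H(p01) + pi_1*H(p10) = 0.4435*0.5656 + 0.5565*0.4877 = 0.5223

0.5223 bits/symbol


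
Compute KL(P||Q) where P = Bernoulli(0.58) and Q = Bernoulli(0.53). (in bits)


KL = p*log2(p/q) + (1-p)*log2((1-p)/(1-q)) = 0.58*log2(0.58/0.53) + 0.42*log2(0.42/0.47) = 0.0073

0.0073 bits


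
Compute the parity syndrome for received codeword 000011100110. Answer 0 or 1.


Syndrome = XOR of all bits = 0 XOR 0 XOR 0 XOR 0 XOR 1 XOR 1 XOR 1 XOR 0 XOR 0 XOR 1 XOR 1 XOR 0 = 1

1


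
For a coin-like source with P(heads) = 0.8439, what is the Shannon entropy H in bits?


H = -p*log2(p) - (1-p)*log2(1-p). -0.8439*log2(0.8439) = 0.206634; -0.1561*log2(0.1561) = 0.418263. H = 0.206634 + 0.418263 = 0.6249

0.6249 bits


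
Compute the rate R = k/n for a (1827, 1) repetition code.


Rate = k/n = 1/1827

1/1827


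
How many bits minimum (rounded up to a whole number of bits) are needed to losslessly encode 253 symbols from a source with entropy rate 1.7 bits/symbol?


Minimum bits >= n * H = 253 * 1.7 = 430.1, rounded up to a whole number of bits = 431

431 bits


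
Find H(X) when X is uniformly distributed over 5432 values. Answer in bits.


H = log2(n) = log2(5432) = 12.4073

12.4073 bits


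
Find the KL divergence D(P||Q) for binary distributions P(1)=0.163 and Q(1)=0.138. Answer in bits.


KL = p*log2(p/q) + (1-p)*log2((1-p)/(1-q)) = 0.163*log2(0.163/0.138) + 0.837*log2(0.837/0.862) = 0.0036

0.0036 bits


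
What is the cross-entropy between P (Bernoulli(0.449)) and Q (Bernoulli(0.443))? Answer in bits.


H(P,Q) = -p*log2(q) - (1-p)*log2(1-q). -0.449*log2(0.443) = 0.527405; -0.551*log2(0.557) = 0.465182. H(P,Q) = 0.527405 + 0.465182 = 0.9926

0.9926 bits


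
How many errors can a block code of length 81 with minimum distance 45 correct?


Correction capability = floor((d-1)/2) = floor((45-1)/2) = 22

22 errors


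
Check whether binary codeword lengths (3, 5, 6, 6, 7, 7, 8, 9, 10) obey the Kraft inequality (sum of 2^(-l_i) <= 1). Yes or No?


Kraft sum = sum(2^(-l_i)) = 0.21, need <= 1. Result: satisfied (a binary prefix-free code with these lengths exists)

Yes


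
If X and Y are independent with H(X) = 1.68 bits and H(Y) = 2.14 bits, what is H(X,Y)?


For independent variables, H(X,Y) = H(X) + H(Y) = 1.68 + 2.14 = 3.82

3.82 bits


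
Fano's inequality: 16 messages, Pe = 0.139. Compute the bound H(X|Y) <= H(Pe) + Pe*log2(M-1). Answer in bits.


H(Pe) = -Pe*log2(Pe) - (1-Pe)*log2(1-Pe) = -0.139*log2(0.139) - 0.861*log2(0.861) = 0.395711 + 0.185903 = 0.5816. Pe*log2(M-1) = 0.139*log2(15) = 0.543058. Bound = H(Pe) + Pe*log2(M-1) = 0.395711 + 0.185903 + 0.543058 = 1.1247

1.1247 bits


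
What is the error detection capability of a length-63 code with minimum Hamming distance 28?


Detection capability = d_min - 1 = 28 - 1 = 27

27 errors


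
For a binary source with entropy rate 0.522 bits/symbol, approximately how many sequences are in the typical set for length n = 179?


log2|A_typical| = nH = 179 * 0.522 = 93.438, so |A_typical| ~ 2^93.438 = 1.342e+28

1.342e+28


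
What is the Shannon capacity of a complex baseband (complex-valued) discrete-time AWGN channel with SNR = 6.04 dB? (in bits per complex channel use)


SNR_linear = 10^(6.04/10) = 4.0179; C = log2(1 + SNR_linear) = log2(1 + 4.0179) = 2.3271

2.3271 bits/channel use


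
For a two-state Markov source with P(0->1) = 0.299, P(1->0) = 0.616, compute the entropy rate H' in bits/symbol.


Stationary distribution: pi_0 = p10/(p01+p10) = 0.6732, pi_1 = 0.3268. Entropy rate H' = pi_0*H(p01) + pi_1*H(p10) = 0.6732*0.8801 + 0.3268*0.9608 = 0.9065

0.9065 bits/symbol


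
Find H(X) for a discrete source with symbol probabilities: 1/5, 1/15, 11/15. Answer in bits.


H = -sum(p_i * log2(p_i)). Terms: -(1/5)*log2(1/5) = 0.464386; -(1/15)*log2(1/15) = 0.260459; -(11/15)*log2(11/15) = 0.328137. H = 0.464386 + 0.260459 + 0.328137 = 1.053

1.053 bits


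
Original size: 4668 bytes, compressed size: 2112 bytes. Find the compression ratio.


Ratio = original / compressed = 4668 / 2112 = 2.2102

2.2102


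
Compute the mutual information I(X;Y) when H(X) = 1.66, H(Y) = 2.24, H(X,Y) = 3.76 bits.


I(X;Y) = H(X) + H(Y) - H(X,Y) = 1.66 + 2.24 - 3.76 = 0.14

0.14 bits


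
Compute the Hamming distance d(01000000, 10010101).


Count differing positions: ^ ^ . ^ . ^ . ^ = 5 differences

5


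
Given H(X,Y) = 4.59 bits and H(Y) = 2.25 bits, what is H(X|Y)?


H(X|Y) = H(X,Y) - H(Y) = 4.59 - 2.25 = 2.34

2.34 bits


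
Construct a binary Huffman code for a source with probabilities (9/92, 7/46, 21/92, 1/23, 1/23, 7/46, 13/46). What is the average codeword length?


Huffman construction (repeatedly merge the two least-probable nodes; each merge adds 1 bit to every symbol beneath it): 1/23 + 1/23 = 2/23; 2/23 + 9/92 = 17/92; 7/46 + 7/46 = 7/23; 17/92 + 21/92 = 19/46; 13/46 + 7/23 = 27/46; 19/46 + 27/46 = 1. Resulting codeword lengths (in the order the probabilities were given): (3, 3, 2, 4, 4, 3, 2). L_avg = sum(p_i * l_i) = 9/92*3 + 7/46*3 + 21/92*2 + 1/23*4 + 1/23*4 + 7/46*3 + 13/46*2 = 237/92 = 2.5761

2.5761 bits


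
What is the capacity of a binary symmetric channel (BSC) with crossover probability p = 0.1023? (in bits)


H(p) = -p*log2(p) - (1-p)*log2(1-p) = -0.1023*log2(0.1023) - 0.8977*log2(0.8977) = 0.336477 + 0.139767 = 0.4762. C = 1 - H(p) = 1 - 0.4762 = 0.5238

0.5238 bits
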